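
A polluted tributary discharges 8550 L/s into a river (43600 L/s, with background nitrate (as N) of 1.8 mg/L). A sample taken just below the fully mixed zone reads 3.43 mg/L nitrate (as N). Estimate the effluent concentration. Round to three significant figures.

Mass balance: 43600·1.800 + 8550·Cₑ = 52150·3.430
→ Cₑ = (52150·3.430 − 43600·1.800) / 8550 = 11.74 mg/L.

11.7 mg/L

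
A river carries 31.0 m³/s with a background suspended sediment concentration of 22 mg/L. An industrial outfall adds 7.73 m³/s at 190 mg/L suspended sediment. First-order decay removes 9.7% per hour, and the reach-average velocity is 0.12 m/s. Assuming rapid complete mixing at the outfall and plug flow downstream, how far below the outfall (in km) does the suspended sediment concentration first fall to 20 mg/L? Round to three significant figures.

Conservation of mass: C = (31.00·22.00 + 7.730·190.0) / 38.73 = 2151/38.73 = 55.53 mg/L.
9.7%/h lost → k = −ln(1 − 0.097) = 0.1020 h⁻¹.
Set 55.53·exp(−k·t) = 20 → t = ln(55.53/20)/k = 36030 s = 10.01 h.
Distance = v·t = 0.12·36030 = 4324 m = 4.324 km.

4.32 km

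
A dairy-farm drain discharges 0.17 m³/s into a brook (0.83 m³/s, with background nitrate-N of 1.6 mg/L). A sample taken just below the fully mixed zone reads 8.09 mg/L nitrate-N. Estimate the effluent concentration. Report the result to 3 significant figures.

Mass balance: 0.8300·1.600 + 0.1700·Cₑ = 1.000·8.090
→ Cₑ = (1.000·8.090 − 0.8300·1.600) / 0.1700 = 39.78 mg/L.

39.8 mg/L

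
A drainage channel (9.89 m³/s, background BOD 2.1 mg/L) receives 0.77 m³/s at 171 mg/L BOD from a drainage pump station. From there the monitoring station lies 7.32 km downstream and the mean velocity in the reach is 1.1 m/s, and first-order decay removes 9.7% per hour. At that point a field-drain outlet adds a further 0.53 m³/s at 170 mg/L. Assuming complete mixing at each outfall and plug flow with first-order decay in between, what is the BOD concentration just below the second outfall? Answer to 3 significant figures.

Mass balance: C = (9.890·2.100 + 0.7700·171.0) / 10.66 = 152.4/10.66 = 14.30 mg/L; combined flow 10.66 m³/s.
Travel time t = 7.32·1000 / 1.1 = 6655 s = 1.848 h.
9.7%/h lost → k = −ln(1 − 0.097) = 0.1020 h⁻¹.
Decay over the reach: 14.30·exp(−kt) = 14.30·0.8281 = 11.84 mg/L.
At the second outfall, C = (10.66·11.84 + 0.5300·170.0) / (10.66 + 0.5300) = 19.33 mg/L.

19.3 mg/L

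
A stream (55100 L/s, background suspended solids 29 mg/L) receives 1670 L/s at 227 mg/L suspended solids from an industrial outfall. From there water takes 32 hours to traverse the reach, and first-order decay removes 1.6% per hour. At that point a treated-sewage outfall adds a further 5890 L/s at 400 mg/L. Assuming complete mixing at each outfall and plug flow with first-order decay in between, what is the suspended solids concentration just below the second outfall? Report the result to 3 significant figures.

Mass balance: C = (55100·29.00 + 1670·227.0) / 56770 = 1977000/56770 = 34.82 mg/L; combined flow 56770 L/s.
1.6%/h lost → k = −ln(1 − 0.016) = 0.01613 h⁻¹.
First-order decay: C = 34.82·exp(−k·t) = 34.82·0.5968 = 20.78 mg/L.
At the second outfall, C = (56770·20.78 + 5890·400.0) / (56770 + 5890) = 56.43 mg/L.

56.4 mg/L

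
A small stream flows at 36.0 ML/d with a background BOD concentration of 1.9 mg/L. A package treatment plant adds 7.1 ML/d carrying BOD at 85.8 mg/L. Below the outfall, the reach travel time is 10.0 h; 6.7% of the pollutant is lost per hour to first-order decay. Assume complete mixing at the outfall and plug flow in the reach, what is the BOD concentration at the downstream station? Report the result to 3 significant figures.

Flow-weighted average: C = (36.00·1.900 + 7.100·85.80) / 43.10 = 677.6/43.10 = 15.72 mg/L.
6.7%/h lost → k = −ln(1 − 0.067) = 0.06935 h⁻¹.
Applying C = C₀e^(−kt): 15.72 × 0.4998 = 7.858 mg/L.

7.86 mg/L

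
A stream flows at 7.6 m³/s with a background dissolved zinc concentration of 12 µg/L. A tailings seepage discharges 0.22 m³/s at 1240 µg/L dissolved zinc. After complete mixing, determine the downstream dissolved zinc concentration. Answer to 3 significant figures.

46.5 µg/L

Flow-weighted average: C = (7.600·12.00 + 0.2200·1240) / 7.820 = 364.0/7.820 = 46.55 µg/L.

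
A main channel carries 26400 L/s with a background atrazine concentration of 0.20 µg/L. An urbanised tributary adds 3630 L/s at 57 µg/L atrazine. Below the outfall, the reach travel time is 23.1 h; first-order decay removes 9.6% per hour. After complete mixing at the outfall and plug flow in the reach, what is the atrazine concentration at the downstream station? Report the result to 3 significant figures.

Flow-weighted average: C = (26400·0.2000 + 3630·57.00) / 30030 = 212200/30030 = 7.066 µg/L.
9.6%/h lost → k = −ln(1 − 0.096) = 0.1009 h⁻¹.
First-order decay: C = 7.066·exp(−k·t) = 7.066·0.09716 = 0.6865 µg/L.

0.687 µg/L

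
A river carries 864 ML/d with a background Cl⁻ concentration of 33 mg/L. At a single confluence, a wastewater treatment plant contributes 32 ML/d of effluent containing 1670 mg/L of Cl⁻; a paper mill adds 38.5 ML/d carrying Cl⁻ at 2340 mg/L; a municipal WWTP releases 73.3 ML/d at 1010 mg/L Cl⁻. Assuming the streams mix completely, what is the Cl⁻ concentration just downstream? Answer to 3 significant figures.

Flow-weighted average: C = (864.0·33.00 + 32.00·1670 + 38.50·2340 + 73.30·1010) / 1008 = 246100/1008 = 244.2 mg/L.

244 mg/L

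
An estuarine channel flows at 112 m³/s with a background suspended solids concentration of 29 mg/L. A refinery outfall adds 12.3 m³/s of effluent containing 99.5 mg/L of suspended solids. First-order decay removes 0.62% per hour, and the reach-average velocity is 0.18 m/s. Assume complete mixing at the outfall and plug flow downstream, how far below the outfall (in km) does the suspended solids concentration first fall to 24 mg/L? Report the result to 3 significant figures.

42.2 km

Conservation of mass: C = (112.0·29.00 + 12.30·99.50) / 124.3 = 4472/124.3 = 35.98 mg/L.
0.62%/h lost → k = −ln(1 − 0.0062) = 0.006219 h⁻¹.
Set 35.98·exp(−k·t) = 24 → t = ln(35.98/24)/k = 234300 s = 65.09 h.
Distance = v·t = 0.18·234300 = 42180 m = 42.18 km.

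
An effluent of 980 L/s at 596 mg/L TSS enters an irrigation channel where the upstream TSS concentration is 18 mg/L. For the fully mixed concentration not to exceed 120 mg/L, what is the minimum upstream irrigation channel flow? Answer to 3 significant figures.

4570 L/s

Set C_mix = 120: (Q·18.00 + 980.0·596.0) / (Q + 980.0) = 120
→ Q = 980.0·(596.0 − 120)/(120 − 18.00) = 4573 L/s.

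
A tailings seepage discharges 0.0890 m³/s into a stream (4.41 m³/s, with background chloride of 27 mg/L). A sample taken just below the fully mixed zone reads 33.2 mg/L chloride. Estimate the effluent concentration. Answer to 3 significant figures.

Mass balance: 4.410·27.00 + 0.08900·Cₑ = 4.499·33.20
→ Cₑ = (4.499·33.20 − 4.410·27.00) / 0.08900 = 340.4 mg/L.

340 mg/L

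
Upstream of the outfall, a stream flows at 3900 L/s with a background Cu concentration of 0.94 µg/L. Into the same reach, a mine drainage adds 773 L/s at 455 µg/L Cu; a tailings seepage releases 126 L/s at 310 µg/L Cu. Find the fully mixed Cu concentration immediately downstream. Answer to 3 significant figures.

82.2 µg/L

Mass balance: C = (3900·0.9400 + 773.0·455.0 + 126.0·310.0) / 4799 = 394400/4799 = 82.19 µg/L.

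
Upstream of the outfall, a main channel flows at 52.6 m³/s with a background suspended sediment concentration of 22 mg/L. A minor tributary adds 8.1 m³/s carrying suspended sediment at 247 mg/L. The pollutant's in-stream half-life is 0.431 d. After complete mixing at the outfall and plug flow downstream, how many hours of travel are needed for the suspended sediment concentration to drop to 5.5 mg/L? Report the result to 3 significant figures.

Conservation of mass: C = (52.60·22.00 + 8.100·247.0) / 60.70 = 3158/60.70 = 52.02 mg/L.
Half-life 0.431 d → k = ln 2 / 0.431 = 1.608 d⁻¹.
52.02·exp(−k·t) = 5.5 → t = ln(52.02/5.5)/k = 120700 s = 33.53 h.

33.5 h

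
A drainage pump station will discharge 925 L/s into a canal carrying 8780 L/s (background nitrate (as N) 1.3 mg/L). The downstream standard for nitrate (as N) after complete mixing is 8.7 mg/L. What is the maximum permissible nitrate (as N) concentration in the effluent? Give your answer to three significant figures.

At the limit, (Qr·Cr + Qe·Cₑ)/(Qr + Qe) = 8.7:
Cₑ = (9705·8.7 − 8780·1.300) / 925.0 = 78.94 mg/L.

78.9 mg/L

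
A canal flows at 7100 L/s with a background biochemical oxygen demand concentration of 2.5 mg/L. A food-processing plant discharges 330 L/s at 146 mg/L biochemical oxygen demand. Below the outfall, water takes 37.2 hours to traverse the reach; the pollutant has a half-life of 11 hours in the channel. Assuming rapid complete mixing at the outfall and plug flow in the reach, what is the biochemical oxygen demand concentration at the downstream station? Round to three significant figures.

0.851 mg/L

Flow-weighted average: C = (7100·2.500 + 330.0·146.0) / 7430 = 65930/7430 = 8.873 mg/L.
Half-life 11 h → k = ln 2 / 11 = 0.06301 h⁻¹ = 1.512 d⁻¹.
Applying C = C₀e^(−kt): 8.873 × 0.09593 = 0.8513 mg/L.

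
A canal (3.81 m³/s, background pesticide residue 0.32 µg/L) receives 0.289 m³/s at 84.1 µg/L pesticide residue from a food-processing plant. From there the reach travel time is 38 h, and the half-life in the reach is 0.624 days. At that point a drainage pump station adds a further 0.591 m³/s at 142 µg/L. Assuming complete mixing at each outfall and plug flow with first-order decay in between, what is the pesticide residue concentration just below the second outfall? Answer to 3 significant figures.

18.8 µg/L

Mass balance: C = (3.810·0.3200 + 0.2890·84.10) / 4.099 = 25.52/4.099 = 6.227 µg/L; combined flow 4.099 m³/s.
Half-life 0.624 d → k = ln 2 / 0.624 = 1.111 d⁻¹.
After decay, C = 6.227 × e^(−kt) = 6.227 × 0.1723 = 1.073 µg/L.
Second outfall: C = (4.099·1.073 + 0.5910·142.0)/4.690 = 18.83 µg/L.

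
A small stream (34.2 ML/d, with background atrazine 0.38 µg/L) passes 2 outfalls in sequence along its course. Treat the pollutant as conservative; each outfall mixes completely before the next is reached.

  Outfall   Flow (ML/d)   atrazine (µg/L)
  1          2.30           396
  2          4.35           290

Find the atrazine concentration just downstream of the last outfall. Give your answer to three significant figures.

Outfall 1: combined Q = 36.50 ML/d; C = (34.20·0.3800 + 2.300·396.0)/36.50 = 25.31 µg/L.
Outfall 2: combined Q = 40.85 ML/d; C = (36.50·25.31 + 4.350·290.0)/40.85 = 53.50 µg/L.

53.5 µg/L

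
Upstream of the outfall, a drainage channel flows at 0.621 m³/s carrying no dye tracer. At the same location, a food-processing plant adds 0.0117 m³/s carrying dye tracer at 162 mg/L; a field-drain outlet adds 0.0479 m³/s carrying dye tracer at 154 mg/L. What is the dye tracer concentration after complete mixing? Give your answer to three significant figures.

Mixed concentration C = ΣQC/ΣQ = (0.6210·0 + 0.01170·162.0 + 0.04790·154.0) / 0.6806 = 9.272/0.6806 = 13.62 mg/L.

13.6 mg/L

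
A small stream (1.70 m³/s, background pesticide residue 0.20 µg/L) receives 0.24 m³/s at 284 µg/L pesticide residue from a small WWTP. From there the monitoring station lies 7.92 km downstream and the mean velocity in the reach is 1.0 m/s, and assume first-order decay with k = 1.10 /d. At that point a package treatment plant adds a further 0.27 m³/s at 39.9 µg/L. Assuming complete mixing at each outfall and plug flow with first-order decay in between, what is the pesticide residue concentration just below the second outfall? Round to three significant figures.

32.9 µg/L

Mixed concentration C = ΣQC/ΣQ = (1.700·0.2000 + 0.2400·284.0) / 1.940 = 68.50/1.940 = 35.31 µg/L; combined flow 1.940 m³/s.
Travel time t = 7.92·1000 / 1.0 = 7920 s = 2.200 h.
Decay over the reach: 35.31·exp(−kt) = 35.31·0.9041 = 31.92 µg/L.
Second outfall: C = (1.940·31.92 + 0.2700·39.90)/2.210 = 32.90 µg/L.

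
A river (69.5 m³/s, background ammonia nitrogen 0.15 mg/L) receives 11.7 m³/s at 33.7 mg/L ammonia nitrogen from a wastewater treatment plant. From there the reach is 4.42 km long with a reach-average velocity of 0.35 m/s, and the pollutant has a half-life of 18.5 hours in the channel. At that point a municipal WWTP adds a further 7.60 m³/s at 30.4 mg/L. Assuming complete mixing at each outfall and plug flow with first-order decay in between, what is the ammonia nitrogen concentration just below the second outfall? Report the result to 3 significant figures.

After mixing, C = (69.50·0.1500 + 11.70·33.70) / 81.20 = 404.7/81.20 = 4.984 mg/L; combined flow 81.20 m³/s.
Travel time t = 4.42·1000 / 0.35 = 12630 s = 3.508 h.
Half-life 18.5 h → k = ln 2 / 18.5 = 0.03747 h⁻¹ = 0.8992 d⁻¹.
After decay, C = 4.984 × e^(−kt) = 4.984 × 0.8768 = 4.370 mg/L.
Second outfall: C = (81.20·4.370 + 7.600·30.40)/88.80 = 6.598 mg/L.

6.60 mg/L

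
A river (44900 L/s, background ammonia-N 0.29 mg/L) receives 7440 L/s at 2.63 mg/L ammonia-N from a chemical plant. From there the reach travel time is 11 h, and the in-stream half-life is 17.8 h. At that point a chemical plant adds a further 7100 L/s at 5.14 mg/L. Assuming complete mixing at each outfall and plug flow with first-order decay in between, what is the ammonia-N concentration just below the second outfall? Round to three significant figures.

0.971 mg/L

Mass balance: C = (44900·0.2900 + 7440·2.630) / 52340 = 32590/52340 = 0.6226 mg/L; combined flow 52340 L/s.
Half-life 17.8 h → k = ln 2 / 17.8 = 0.03894 h⁻¹ = 0.9346 d⁻¹.
Decay over the reach: 0.6226·exp(−kt) = 0.6226·0.6516 = 0.4057 mg/L.
At the second outfall, C = (52340·0.4057 + 7100·5.140) / (52340 + 7100) = 0.9712 mg/L.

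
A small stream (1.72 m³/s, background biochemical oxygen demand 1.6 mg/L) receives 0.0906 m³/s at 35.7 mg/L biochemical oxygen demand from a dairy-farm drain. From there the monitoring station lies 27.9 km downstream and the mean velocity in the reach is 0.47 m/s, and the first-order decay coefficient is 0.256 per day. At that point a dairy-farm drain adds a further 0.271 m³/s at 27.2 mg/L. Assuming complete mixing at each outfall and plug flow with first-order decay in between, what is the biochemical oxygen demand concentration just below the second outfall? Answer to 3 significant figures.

5.95 mg/L

Mass balance: C = (1.720·1.600 + 0.09060·35.70) / 1.811 = 5.986/1.811 = 3.306 mg/L; combined flow 1.811 m³/s.
Travel time t = 27.9·1000 / 0.47 = 59360 s = 16.49 h.
Decay over the reach: 3.306·exp(−kt) = 3.306·0.8387 = 2.773 mg/L.
At the second outfall, C = (1.811·2.773 + 0.2710·27.20) / (1.811 + 0.2710) = 5.953 mg/L.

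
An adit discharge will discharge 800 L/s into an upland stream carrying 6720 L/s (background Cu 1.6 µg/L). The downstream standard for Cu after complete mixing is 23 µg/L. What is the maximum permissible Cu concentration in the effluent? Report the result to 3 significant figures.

At the limit, (Qr·Cr + Qe·Cₑ)/(Qr + Qe) = 23:
Cₑ = (7520·23 − 6720·1.600) / 800.0 = 202.8 µg/L.

203 µg/L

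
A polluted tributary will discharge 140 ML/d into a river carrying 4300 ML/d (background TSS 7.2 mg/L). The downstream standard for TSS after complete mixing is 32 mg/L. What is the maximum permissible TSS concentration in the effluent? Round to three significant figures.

At the limit, (Qr·Cr + Qe·Cₑ)/(Qr + Qe) = 32:
Cₑ = (4440·32 − 4300·7.200) / 140.0 = 793.7 mg/L.

794 mg/L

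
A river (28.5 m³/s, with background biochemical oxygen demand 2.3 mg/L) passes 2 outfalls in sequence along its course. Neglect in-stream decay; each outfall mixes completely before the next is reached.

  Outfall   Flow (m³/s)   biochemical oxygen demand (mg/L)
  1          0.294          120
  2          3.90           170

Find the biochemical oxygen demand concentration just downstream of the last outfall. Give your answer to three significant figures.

23.4 mg/L

Outfall 1: combined Q = 28.79 m³/s; C = (28.50·2.300 + 0.2940·120.0)/28.79 = 3.502 mg/L.
Outfall 2: combined Q = 32.69 m³/s; C = (28.79·3.502 + 3.900·170.0)/32.69 = 23.36 mg/L.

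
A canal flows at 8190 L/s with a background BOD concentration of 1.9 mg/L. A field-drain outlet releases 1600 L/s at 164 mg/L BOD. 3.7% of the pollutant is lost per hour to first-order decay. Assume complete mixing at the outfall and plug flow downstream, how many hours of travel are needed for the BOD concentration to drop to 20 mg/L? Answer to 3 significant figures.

9.29 h

Flow-weighted average: C = (8190·1.900 + 1600·164.0) / 9790 = 278000/9790 = 28.39 mg/L.
3.7%/h lost → k = −ln(1 − 0.037) = 0.03770 h⁻¹.
28.39·exp(−k·t) = 20 → t = ln(28.39/20)/k = 33460 s = 9.294 h.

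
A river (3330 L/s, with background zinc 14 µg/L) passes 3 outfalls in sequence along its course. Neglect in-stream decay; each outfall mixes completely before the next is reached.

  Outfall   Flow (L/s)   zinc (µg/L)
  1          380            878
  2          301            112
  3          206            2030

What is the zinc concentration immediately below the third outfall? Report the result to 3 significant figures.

197 µg/L

Below outfall 1: Q → 3710 L/s, C = (3330·14.00 + 380.0·878.0)/3710 = 102.5 µg/L.
Below outfall 2: Q → 4011 L/s, C = (3710·102.5 + 301.0·112.0)/4011 = 103.2 µg/L.
Below outfall 3: Q → 4217 L/s, C = (4011·103.2 + 206.0·2030)/4217 = 197.3 µg/L.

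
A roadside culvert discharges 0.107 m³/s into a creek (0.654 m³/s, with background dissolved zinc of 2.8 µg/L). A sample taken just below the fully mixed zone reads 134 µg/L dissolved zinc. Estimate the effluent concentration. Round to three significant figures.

936 µg/L

Mass balance: 0.6540·2.800 + 0.1070·Cₑ = 0.7610·134.0
→ Cₑ = (0.7610·134.0 − 0.6540·2.800) / 0.1070 = 935.9 µg/L.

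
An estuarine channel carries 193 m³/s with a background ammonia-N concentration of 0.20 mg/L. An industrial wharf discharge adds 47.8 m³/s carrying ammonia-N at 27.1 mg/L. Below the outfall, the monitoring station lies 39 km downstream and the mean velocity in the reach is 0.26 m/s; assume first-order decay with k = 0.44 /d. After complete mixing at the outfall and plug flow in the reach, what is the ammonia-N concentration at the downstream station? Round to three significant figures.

Mass balance: C = (193.0·0.2000 + 47.80·27.10) / 240.8 = 1334/240.8 = 5.540 mg/L.
Travel time t = 39·1000 / 0.26 = 150000 s = 41.67 h.
After decay, C = 5.540 × e^(−kt) = 5.540 × 0.4659 = 2.581 mg/L.

2.58 mg/L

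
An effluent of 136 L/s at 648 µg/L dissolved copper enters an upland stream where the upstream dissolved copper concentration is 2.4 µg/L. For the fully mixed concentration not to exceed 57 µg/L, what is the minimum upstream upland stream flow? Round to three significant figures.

Set C_mix = 57: (Q·2.400 + 136.0·648.0) / (Q + 136.0) = 57
→ Q = 136.0·(648.0 − 57)/(57 − 2.400) = 1472 L/s.

1470 L/s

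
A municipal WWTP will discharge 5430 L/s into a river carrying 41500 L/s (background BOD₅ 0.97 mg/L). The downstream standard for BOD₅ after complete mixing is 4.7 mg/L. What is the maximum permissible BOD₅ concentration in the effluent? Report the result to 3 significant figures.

At the limit, (Qr·Cr + Qe·Cₑ)/(Qr + Qe) = 4.7:
Cₑ = (46930·4.7 − 41500·0.9700) / 5430 = 33.21 mg/L.

33.2 mg/L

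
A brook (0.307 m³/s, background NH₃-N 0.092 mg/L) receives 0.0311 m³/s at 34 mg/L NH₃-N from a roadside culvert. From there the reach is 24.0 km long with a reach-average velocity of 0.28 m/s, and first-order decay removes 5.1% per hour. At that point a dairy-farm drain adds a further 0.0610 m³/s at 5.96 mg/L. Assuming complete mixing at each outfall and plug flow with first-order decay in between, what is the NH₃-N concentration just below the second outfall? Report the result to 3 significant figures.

1.69 mg/L

Mixed concentration C = ΣQC/ΣQ = (0.3070·0.09200 + 0.03110·34.00) / 0.3381 = 1.086/0.3381 = 3.211 mg/L; combined flow 0.3381 m³/s.
Travel time t = 24.0·1000 / 0.28 = 85710 s = 23.81 h.
5.1%/h lost → k = −ln(1 − 0.051) = 0.05235 h⁻¹.
Decay over the reach: 3.211·exp(−kt) = 3.211·0.2876 = 0.9233 mg/L.
Second outfall: C = (0.3381·0.9233 + 0.06100·5.960)/0.3991 = 1.693 mg/L.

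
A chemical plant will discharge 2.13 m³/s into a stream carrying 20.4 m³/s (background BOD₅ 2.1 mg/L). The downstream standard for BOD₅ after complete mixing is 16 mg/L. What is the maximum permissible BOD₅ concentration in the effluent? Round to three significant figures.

At the limit, (Qr·Cr + Qe·Cₑ)/(Qr + Qe) = 16:
Cₑ = (22.53·16 − 20.40·2.100) / 2.130 = 149.1 mg/L.

149 mg/L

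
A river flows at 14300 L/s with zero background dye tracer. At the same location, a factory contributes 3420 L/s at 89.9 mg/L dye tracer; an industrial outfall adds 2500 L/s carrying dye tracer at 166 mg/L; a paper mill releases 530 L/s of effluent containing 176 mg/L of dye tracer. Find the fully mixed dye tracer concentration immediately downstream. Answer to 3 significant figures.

After mixing, C = (14300·0 + 3420·89.90 + 2500·166.0 + 530.0·176.0) / 20750 = 815700/20750 = 39.31 mg/L.

39.3 mg/L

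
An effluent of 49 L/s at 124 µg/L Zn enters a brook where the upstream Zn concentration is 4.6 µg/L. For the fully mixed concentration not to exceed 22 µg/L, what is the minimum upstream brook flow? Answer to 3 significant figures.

287 L/s

Set C_mix = 22: (Q·4.600 + 49.00·124.0) / (Q + 49.00) = 22
→ Q = 49.00·(124.0 − 22)/(22 − 4.600) = 287.2 L/s.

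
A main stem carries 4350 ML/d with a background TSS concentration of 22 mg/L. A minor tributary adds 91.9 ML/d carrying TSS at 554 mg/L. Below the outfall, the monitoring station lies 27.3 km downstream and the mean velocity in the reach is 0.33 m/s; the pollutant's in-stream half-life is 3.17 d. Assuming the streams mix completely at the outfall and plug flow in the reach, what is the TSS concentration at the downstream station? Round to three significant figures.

26.8 mg/L

Mixed concentration C = ΣQC/ΣQ = (4350·22.00 + 91.90·554.0) / 4442 = 146600/4442 = 33.01 mg/L.
Travel time t = 27.3·1000 / 0.33 = 82730 s = 22.98 h.
Half-life 3.17 d → k = ln 2 / 3.17 = 0.2187 d⁻¹.
Applying C = C₀e^(−kt): 33.01 × 0.8111 = 26.77 mg/L.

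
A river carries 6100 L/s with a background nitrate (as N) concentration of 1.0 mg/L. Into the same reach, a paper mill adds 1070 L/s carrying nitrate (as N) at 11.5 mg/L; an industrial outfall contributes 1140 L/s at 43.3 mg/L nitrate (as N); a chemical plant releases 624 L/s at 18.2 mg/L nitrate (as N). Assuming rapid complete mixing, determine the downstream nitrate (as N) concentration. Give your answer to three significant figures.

8.86 mg/L

After mixing, C = (6100·1.000 + 1070·11.50 + 1140·43.30 + 624.0·18.20) / 8934 = 79120/8934 = 8.856 mg/L.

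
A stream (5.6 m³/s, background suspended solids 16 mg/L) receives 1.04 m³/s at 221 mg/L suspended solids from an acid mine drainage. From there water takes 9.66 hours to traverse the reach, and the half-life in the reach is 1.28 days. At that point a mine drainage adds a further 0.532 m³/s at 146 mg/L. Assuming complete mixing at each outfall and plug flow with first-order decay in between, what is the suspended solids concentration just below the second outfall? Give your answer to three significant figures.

Mixed concentration C = ΣQC/ΣQ = (5.600·16.00 + 1.040·221.0) / 6.640 = 319.4/6.640 = 48.11 mg/L; combined flow 6.640 m³/s.
Half-life 1.28 d → k = ln 2 / 1.28 = 0.5415 d⁻¹.
Applying C = C₀e^(−kt): 48.11 × 0.8042 = 38.69 mg/L.
Second outfall: C = (6.640·38.69 + 0.5320·146.0)/7.172 = 46.65 mg/L.

46.6 mg/L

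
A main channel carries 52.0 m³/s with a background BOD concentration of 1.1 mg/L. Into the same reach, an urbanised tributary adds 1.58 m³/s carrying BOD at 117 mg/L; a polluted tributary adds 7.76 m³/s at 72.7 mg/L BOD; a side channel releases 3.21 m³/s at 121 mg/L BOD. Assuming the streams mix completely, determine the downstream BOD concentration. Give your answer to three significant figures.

Conservation of mass: C = (52.00·1.100 + 1.580·117.0 + 7.760·72.70 + 3.210·121.0) / 64.55 = 1195/64.55 = 18.51 mg/L.

18.5 mg/L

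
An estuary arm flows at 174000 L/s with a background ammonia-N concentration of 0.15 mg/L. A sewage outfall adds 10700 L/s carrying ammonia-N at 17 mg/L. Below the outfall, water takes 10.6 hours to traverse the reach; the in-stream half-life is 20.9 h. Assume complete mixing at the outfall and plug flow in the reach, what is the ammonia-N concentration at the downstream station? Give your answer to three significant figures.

Mass balance: C = (174000·0.1500 + 10700·17.00) / 184700 = 208000/184700 = 1.126 mg/L.
Half-life 20.9 h → k = ln 2 / 20.9 = 0.03316 h⁻¹ = 0.7960 d⁻¹.
After decay, C = 1.126 × e^(−kt) = 1.126 × 0.7036 = 0.7924 mg/L.

0.792 mg/L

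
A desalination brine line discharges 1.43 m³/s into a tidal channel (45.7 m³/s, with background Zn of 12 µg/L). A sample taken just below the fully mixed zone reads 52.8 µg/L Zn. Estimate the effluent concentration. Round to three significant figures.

Mass balance: 45.70·12.00 + 1.430·Cₑ = 47.13·52.80
→ Cₑ = (47.13·52.80 − 45.70·12.00) / 1.430 = 1357 µg/L.

1360 µg/L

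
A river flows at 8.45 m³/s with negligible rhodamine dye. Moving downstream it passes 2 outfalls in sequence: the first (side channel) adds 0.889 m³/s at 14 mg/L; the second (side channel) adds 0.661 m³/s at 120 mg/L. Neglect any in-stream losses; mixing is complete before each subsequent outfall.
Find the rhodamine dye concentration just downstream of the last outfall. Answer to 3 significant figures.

After outfall 1: Q = 8.450 + 0.8890 = 9.339 m³/s; C = (8.450·0 + 0.8890·14.00)/9.339 = 1.333 mg/L.
After outfall 2: Q = 9.339 + 0.6610 = 10.00 m³/s; C = (9.339·1.333 + 0.6610·120.0)/10.00 = 9.177 mg/L.

9.18 mg/L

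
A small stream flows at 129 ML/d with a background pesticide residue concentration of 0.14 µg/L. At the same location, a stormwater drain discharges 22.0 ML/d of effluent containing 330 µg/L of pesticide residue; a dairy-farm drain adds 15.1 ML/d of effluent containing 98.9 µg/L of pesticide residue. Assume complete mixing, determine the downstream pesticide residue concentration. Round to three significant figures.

52.8 µg/L

Conservation of mass: C = (129.0·0.1400 + 22.00·330.0 + 15.10·98.90) / 166.1 = 8771/166.1 = 52.81 µg/L.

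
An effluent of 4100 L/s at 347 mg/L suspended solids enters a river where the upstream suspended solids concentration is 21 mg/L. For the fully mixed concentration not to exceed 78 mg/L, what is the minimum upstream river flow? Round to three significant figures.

Set C_mix = 78: (Q·21.00 + 4100·347.0) / (Q + 4100) = 78
→ Q = 4100·(347.0 − 78)/(78 − 21.00) = 19350 L/s.

19300 L/s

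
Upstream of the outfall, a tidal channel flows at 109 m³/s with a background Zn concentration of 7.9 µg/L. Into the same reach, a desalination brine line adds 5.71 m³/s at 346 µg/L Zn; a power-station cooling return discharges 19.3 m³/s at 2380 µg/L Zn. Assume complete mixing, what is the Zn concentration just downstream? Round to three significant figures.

364 µg/L

Mass balance: C = (109.0·7.900 + 5.710·346.0 + 19.30·2380) / 134.0 = 48770/134.0 = 363.9 µg/L.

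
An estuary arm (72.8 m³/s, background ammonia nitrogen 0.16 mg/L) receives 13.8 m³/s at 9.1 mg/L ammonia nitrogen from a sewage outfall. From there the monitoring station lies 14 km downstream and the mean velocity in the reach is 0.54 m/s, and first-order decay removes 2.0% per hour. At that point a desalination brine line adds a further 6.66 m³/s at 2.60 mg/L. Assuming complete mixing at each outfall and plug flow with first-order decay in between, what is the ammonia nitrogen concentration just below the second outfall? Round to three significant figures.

1.46 mg/L

Mass balance: C = (72.80·0.1600 + 13.80·9.100) / 86.60 = 137.2/86.60 = 1.585 mg/L; combined flow 86.60 m³/s.
Travel time t = 14·1000 / 0.54 = 25930 s = 7.202 h.
2.0%/h lost → k = −ln(1 − 0.02) = 0.02020 h⁻¹.
After decay, C = 1.585 × e^(−kt) = 1.585 × 0.8646 = 1.370 mg/L.
At the second outfall, C = (86.60·1.370 + 6.660·2.600) / (86.60 + 6.660) = 1.458 mg/L.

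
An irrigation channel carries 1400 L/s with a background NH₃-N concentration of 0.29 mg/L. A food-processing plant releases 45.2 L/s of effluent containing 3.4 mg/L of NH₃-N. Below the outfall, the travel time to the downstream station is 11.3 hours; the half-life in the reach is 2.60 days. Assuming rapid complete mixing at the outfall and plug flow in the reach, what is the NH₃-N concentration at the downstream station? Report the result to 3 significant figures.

0.342 mg/L

Conservation of mass: C = (1400·0.2900 + 45.20·3.400) / 1445 = 559.7/1445 = 0.3873 mg/L.
Half-life 2.60 d → k = ln 2 / 2.60 = 0.2666 d⁻¹.
After decay, C = 0.3873 × e^(−kt) = 0.3873 × 0.8820 = 0.3416 mg/L.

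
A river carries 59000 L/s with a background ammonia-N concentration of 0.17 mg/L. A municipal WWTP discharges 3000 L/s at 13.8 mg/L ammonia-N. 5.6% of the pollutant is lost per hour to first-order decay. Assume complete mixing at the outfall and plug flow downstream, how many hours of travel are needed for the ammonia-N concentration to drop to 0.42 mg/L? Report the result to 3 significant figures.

11.8 h

Mixed concentration C = ΣQC/ΣQ = (59000·0.1700 + 3000·13.80) / 62000 = 51430/62000 = 0.8295 mg/L.
5.6%/h lost → k = −ln(1 − 0.056) = 0.05763 h⁻¹.
0.8295·exp(−k·t) = 0.42 → t = ln(0.8295/0.42)/k = 42520 s = 11.81 h.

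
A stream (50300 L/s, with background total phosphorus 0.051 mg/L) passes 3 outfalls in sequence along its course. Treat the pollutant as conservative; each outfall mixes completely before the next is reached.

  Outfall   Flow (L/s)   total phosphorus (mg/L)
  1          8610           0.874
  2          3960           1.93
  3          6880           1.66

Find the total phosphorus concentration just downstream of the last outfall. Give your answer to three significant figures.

Outfall 1: combined Q = 58910 L/s; C = (50300·0.05100 + 8610·0.8740)/58910 = 0.1713 mg/L.
Outfall 2: combined Q = 62870 L/s; C = (58910·0.1713 + 3960·1.930)/62870 = 0.2821 mg/L.
Outfall 3: combined Q = 69750 L/s; C = (62870·0.2821 + 6880·1.660)/69750 = 0.4180 mg/L.

0.418 mg/L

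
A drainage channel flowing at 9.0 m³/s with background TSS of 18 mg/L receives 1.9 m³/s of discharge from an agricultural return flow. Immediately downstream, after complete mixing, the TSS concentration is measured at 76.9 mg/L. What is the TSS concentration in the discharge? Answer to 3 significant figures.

356 mg/L

Mass balance: 9.000·18.00 + 1.900·Cₑ = 10.90·76.90
→ Cₑ = (10.90·76.90 − 9.000·18.00) / 1.900 = 355.9 mg/L.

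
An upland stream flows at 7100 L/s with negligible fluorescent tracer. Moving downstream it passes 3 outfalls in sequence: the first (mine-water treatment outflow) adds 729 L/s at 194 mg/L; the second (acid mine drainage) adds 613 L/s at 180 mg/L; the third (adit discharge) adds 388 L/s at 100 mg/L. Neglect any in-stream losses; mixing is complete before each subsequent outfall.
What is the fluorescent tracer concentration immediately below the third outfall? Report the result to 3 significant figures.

32.9 mg/L

Outfall 1: combined Q = 7829 L/s; C = (7100·0 + 729.0·194.0)/7829 = 18.06 mg/L.
Outfall 2: combined Q = 8442 L/s; C = (7829·18.06 + 613.0·180.0)/8442 = 29.82 mg/L.
Outfall 3: combined Q = 8830 L/s; C = (8442·29.82 + 388.0·100.0)/8830 = 32.91 mg/L.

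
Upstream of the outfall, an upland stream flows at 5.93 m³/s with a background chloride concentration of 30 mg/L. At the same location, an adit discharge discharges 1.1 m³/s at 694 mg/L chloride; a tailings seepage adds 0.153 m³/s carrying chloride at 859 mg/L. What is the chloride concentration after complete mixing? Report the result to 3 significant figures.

Mixed concentration C = ΣQC/ΣQ = (5.930·30.00 + 1.100·694.0 + 0.1530·859.0) / 7.183 = 1073/7.183 = 149.3 mg/L.

149 mg/L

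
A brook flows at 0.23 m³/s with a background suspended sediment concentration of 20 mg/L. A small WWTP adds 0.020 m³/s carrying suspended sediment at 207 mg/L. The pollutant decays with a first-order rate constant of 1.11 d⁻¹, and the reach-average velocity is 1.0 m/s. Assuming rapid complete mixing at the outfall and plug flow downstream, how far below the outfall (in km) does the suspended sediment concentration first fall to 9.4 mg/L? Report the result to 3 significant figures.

Mixed concentration C = ΣQC/ΣQ = (0.2300·20.00 + 0.02000·207.0) / 0.2500 = 8.740/0.2500 = 34.96 mg/L.
Set 34.96·exp(−k·t) = 9.4 → t = ln(34.96/9.4)/k = 102200 s = 28.40 h.
Distance = v·t = 1.0·102200 = 102200 m = 102.2 km.

102 km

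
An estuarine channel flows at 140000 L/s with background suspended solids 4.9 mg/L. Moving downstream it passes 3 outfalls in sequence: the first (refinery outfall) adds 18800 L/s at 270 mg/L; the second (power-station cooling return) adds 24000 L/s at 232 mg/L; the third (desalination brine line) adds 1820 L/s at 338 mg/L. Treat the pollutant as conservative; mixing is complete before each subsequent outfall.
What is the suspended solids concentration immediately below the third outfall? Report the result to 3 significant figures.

After outfall 1: Q = 140000 + 18800 = 158800 L/s; C = (140000·4.900 + 18800·270.0)/158800 = 36.28 mg/L.
After outfall 2: Q = 158800 + 24000 = 182800 L/s; C = (158800·36.28 + 24000·232.0)/182800 = 61.98 mg/L.
After outfall 3: Q = 182800 + 1820 = 184600 L/s; C = (182800·61.98 + 1820·338.0)/184600 = 64.70 mg/L.

64.7 mg/L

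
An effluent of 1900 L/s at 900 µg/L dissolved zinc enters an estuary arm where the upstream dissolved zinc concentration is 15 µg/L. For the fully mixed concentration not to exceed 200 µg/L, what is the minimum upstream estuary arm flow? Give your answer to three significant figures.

7190 L/s

Set C_mix = 200: (Q·15.00 + 1900·900.0) / (Q + 1900) = 200
→ Q = 1900·(900.0 − 200)/(200 − 15.00) = 7189 L/s.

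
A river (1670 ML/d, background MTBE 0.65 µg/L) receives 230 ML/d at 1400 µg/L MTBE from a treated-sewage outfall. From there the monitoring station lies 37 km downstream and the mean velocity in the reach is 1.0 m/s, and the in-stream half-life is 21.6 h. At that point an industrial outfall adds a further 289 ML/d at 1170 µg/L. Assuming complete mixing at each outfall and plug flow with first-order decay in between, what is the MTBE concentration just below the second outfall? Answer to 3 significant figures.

Conservation of mass: C = (1670·0.6500 + 230.0·1400) / 1900 = 323100/1900 = 170.0 µg/L; combined flow 1900 ML/d.
Travel time t = 37·1000 / 1.0 = 37000 s = 10.28 h.
Half-life 21.6 h → k = ln 2 / 21.6 = 0.03209 h⁻¹ = 0.7702 d⁻¹.
Decay over the reach: 170.0·exp(−kt) = 170.0·0.7191 = 122.3 µg/L.
Second outfall: C = (1900·122.3 + 289.0·1170)/2189 = 260.6 µg/L.

261 µg/L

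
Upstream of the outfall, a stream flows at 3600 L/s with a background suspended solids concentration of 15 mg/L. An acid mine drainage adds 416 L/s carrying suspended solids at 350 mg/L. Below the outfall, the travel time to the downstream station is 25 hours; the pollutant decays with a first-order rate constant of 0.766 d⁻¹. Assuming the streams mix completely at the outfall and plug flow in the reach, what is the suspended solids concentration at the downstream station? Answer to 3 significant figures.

Mixed concentration C = ΣQC/ΣQ = (3600·15.00 + 416.0·350.0) / 4016 = 199600/4016 = 49.70 mg/L.
Applying C = C₀e^(−kt): 49.70 × 0.4503 = 22.38 mg/L.

22.4 mg/L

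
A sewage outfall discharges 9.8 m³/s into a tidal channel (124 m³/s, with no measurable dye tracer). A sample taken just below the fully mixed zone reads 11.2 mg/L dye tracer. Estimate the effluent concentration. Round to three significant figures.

153 mg/L

Mass balance: 124.0·0 + 9.800·Cₑ = 133.8·11.20
→ Cₑ = (133.8·11.20 − 124.0·0) / 9.800 = 152.9 mg/L.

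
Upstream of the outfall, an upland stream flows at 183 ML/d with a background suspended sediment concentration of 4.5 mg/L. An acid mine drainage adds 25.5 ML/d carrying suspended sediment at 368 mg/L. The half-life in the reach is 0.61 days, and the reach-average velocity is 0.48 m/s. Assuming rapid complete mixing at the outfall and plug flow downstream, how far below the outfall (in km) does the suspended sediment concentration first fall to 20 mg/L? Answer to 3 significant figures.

32.7 km

Mass balance: C = (183.0·4.500 + 25.50·368.0) / 208.5 = 10210/208.5 = 48.96 mg/L.
Half-life 0.61 d → k = ln 2 / 0.61 = 1.136 d⁻¹.
Set 48.96·exp(−k·t) = 20 → t = ln(48.96/20)/k = 68070 s = 18.91 h.
Distance = v·t = 0.48·68070 = 32670 m = 32.67 km.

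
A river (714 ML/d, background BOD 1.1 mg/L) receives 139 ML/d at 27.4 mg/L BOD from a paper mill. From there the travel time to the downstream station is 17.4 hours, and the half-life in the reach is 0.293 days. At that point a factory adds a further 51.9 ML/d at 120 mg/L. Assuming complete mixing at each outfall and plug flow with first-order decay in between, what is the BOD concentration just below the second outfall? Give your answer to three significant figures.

Flow-weighted average: C = (714.0·1.100 + 139.0·27.40) / 853.0 = 4594/853.0 = 5.386 mg/L; combined flow 853.0 ML/d.
Half-life 0.293 d → k = ln 2 / 0.293 = 2.366 d⁻¹.
First-order decay: C = 5.386·exp(−k·t) = 5.386·0.1799 = 0.9691 mg/L.
Second outfall: C = (853.0·0.9691 + 51.90·120.0)/904.9 = 7.796 mg/L.

7.80 mg/L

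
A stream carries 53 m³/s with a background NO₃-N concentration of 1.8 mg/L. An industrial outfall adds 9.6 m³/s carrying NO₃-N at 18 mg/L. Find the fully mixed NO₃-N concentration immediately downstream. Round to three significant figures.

4.28 mg/L

Mixed concentration C = ΣQC/ΣQ = (53.00·1.800 + 9.600·18.00) / 62.60 = 268.2/62.60 = 4.284 mg/L.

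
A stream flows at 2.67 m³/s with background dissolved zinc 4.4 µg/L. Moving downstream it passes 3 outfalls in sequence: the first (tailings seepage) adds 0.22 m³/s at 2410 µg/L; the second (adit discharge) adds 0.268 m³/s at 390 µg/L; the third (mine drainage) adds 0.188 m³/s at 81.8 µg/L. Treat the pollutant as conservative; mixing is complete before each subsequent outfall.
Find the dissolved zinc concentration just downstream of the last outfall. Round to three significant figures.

198 µg/L

After outfall 1: Q = 2.670 + 0.2200 = 2.890 m³/s; C = (2.670·4.400 + 0.2200·2410)/2.890 = 187.5 µg/L.
After outfall 2: Q = 2.890 + 0.2680 = 3.158 m³/s; C = (2.890·187.5 + 0.2680·390.0)/3.158 = 204.7 µg/L.
After outfall 3: Q = 3.158 + 0.1880 = 3.346 m³/s; C = (3.158·204.7 + 0.1880·81.80)/3.346 = 197.8 µg/L.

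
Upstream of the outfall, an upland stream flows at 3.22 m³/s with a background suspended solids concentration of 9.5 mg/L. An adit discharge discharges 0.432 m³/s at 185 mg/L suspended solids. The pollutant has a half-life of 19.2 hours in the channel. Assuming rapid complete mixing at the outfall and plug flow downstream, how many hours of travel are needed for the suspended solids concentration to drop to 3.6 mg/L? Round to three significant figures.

After mixing, C = (3.220·9.500 + 0.4320·185.0) / 3.652 = 110.5/3.652 = 30.26 mg/L.
Half-life 19.2 h → k = ln 2 / 19.2 = 0.03610 h⁻¹ = 0.8664 d⁻¹.
30.26·exp(−k·t) = 3.6 → t = ln(30.26/3.6)/k = 212300 s = 58.97 h.

59.0 h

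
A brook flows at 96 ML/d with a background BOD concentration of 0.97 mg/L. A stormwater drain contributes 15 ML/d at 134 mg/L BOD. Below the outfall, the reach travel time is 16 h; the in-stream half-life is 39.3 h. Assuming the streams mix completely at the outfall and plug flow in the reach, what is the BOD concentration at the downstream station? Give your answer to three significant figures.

14.3 mg/L

Mass balance: C = (96.00·0.9700 + 15.00·134.0) / 111.0 = 2103/111.0 = 18.95 mg/L.
Half-life 39.3 h → k = ln 2 / 39.3 = 0.01764 h⁻¹ = 0.4233 d⁻¹.
First-order decay: C = 18.95·exp(−k·t) = 18.95·0.7541 = 14.29 mg/L.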